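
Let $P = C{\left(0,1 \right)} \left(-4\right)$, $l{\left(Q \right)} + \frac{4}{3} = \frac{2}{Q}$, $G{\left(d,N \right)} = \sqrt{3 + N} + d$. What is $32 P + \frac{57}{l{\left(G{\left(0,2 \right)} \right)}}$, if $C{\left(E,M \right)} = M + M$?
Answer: $- \frac{3671}{11} - \frac{513 \sqrt{5}}{22} \approx -385.87$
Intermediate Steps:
$C{\left(E,M \right)} = 2 M$
$G{\left(d,N \right)} = d + \sqrt{3 + N}$
$l{\left(Q \right)} = - \frac{4}{3} + \frac{2}{Q}$
$P = -8$ ($P = 2 \cdot 1 \left(-4\right) = 2 \left(-4\right) = -8$)
$32 P + \frac{57}{l{\left(G{\left(0,2 \right)} \right)}} = 32 \left(-8\right) + \frac{57}{- \frac{4}{3} + \frac{2}{0 + \sqrt{3 + 2}}} = -256 + \frac{57}{- \frac{4}{3} + \frac{2}{0 + \sqrt{5}}} = -256 + \frac{57}{- \frac{4}{3} + \frac{2}{\sqrt{5}}} = -256 + \frac{57}{- \frac{4}{3} + 2 \frac{\sqrt{5}}{5}} = -256 + \frac{57}{- \frac{4}{3} + \frac{2 \sqrt{5}}{5}}$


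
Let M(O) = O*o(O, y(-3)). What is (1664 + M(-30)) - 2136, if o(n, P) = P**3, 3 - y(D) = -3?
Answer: -6952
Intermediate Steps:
y(D) = 6 (y(D) = 3 - 1*(-3) = 3 + 3 = 6)
M(O) = 216*O (M(O) = O*6**3 = O*216 = 216*O)
(1664 + M(-30)) - 2136 = (1664 + 216*(-30)) - 2136 = (1664 - 6480) - 2136 = -4816 - 2136 = -6952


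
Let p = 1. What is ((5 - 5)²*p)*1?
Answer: 0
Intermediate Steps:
((5 - 5)²*p)*1 = ((5 - 5)²*1)*1 = (0²*1)*1 = (0*1)*1 = 0*1 = 0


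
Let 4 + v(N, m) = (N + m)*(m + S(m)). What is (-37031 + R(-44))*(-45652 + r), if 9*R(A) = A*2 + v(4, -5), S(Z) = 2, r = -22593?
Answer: 22750699160/9 ≈ 2.5279e+9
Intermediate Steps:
v(N, m) = -4 + (2 + m)*(N + m) (v(N, m) = -4 + (N + m)*(m + 2) = -4 + (N + m)*(2 + m) = -4 + (2 + m)*(N + m))
R(A) = -⅑ + 2*A/9 (R(A) = (A*2 + (-4 + (-5)² + 2*4 + 2*(-5) + 4*(-5)))/9 = (2*A + (-4 + 25 + 8 - 10 - 20))/9 = (2*A - 1)/9 = (-1 + 2*A)/9 = -⅑ + 2*A/9)
(-37031 + R(-44))*(-45652 + r) = (-37031 + (-⅑ + (2/9)*(-44)))*(-45652 - 22593) = (-37031 + (-⅑ - 88/9))*(-68245) = (-37031 - 89/9)*(-68245) = -333368/9*(-68245) = 22750699160/9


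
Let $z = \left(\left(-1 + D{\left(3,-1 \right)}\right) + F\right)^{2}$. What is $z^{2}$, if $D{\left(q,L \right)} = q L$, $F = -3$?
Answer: $2401$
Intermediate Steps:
$D{\left(q,L \right)} = L q$
$z = 49$ ($z = \left(\left(-1 - 3\right) - 3\right)^{2} = \left(-4 - 3\right)^{2} = \left(-7\right)^{2} = 49$)
$z^{2} = 49^{2} = 2401$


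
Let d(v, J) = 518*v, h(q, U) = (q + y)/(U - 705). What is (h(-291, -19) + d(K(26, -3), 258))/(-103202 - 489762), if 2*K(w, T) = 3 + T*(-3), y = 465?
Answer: -1125009/214652968 ≈ -0.0052411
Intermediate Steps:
h(q, U) = (465 + q)/(-705 + U) (h(q, U) = (q + 465)/(U - 705) = (465 + q)/(-705 + U))
K(w, T) = 3/2 - 3*T/2 (K(w, T) = (3 + T*(-3))/2 = (3 - 3*T)/2 = 3/2 - 3*T/2)
(h(-291, -19) + d(K(26, -3), 258))/(-103202 - 489762) = ((465 - 291)/(-705 - 19) + 518*(3/2 - 3/2*(-3)))/(-103202 - 489762) = (174/(-724) + 518*(3/2 + 9/2))/(-592964) = (-1/724*174 + 518*6)*(-1/592964) = (-87/362 + 3108)*(-1/592964) = (1125009/362)*(-1/592964) = -1125009/214652968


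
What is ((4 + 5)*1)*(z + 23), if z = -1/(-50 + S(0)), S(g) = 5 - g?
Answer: 1036/5 ≈ 207.20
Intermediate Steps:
z = 1/45 (z = -1/(-50 + (5 - 1*0)) = -1/(-50 + (5 + 0)) = -1/(-50 + 5) = -1/(-45) = -1*(-1/45) = 1/45 ≈ 0.022222)
((4 + 5)*1)*(z + 23) = ((4 + 5)*1)*(1/45 + 23) = (9*1)*(1036/45) = 9*(1036/45) = 1036/5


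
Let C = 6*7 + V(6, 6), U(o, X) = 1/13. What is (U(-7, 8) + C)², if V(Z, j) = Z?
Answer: 390625/169 ≈ 2311.4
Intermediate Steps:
U(o, X) = 1/13
C = 48 (C = 6*7 + 6 = 42 + 6 = 48)
(U(-7, 8) + C)² = (1/13 + 48)² = (625/13)² = 390625/169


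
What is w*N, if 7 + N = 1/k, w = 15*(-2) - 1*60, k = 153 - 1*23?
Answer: 8181/13 ≈ 629.31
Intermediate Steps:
k = 130 (k = 153 - 23 = 130)
w = -90 (w = -30 - 60 = -90)
N = -909/130 (N = -7 + 1/130 = -909/130 ≈ -6.9923)
w*N = -90*(-909/130) = 8181/13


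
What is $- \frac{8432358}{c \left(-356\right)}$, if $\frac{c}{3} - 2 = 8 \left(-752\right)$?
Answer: $- \frac{1405393}{1070492} \approx -1.3128$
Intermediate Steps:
$c = -18042$ ($c = 6 + 3 \cdot 8 \left(-752\right) = 6 + 3 \left(-6016\right) = 6 - 18048 = -18042$)
$- \frac{8432358}{c \left(-356\right)} = - \frac{8432358}{\left(-18042\right) \left(-356\right)} = - \frac{8432358}{6422952} = \left(-8432358\right) \frac{1}{6422952} = - \frac{1405393}{1070492}$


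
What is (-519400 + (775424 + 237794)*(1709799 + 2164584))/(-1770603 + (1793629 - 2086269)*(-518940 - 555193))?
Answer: 3925594075094/314332510517 ≈ 12.489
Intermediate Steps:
(-519400 + (775424 + 237794)*(1709799 + 2164584))/(-1770603 + (1793629 - 2086269)*(-518940 - 555193)) = (-519400 + 1013218*3874383)/(-1770603 - 292640*(-1074133)) = (-519400 + 3925594594494)/(-1770603 + 314334281120) = 3925594075094/314332510517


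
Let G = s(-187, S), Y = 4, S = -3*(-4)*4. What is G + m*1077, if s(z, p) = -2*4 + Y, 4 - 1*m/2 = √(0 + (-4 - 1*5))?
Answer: 8612 - 6462*I ≈ 8612.0 - 6462.0*I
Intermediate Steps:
S = 48 (S = 12*4 = 48)
m = 8 - 6*I (m = 8 - 2*√(0 + (-4 - 1*5)) = 8 - 2*√(0 + (-4 - 5)) = 8 - 2*√(0 - 9) = 8 - 6*I ≈ 8.0 - 6.0*I)
s(z, p) = -4 (s(z, p) = -2*4 + 4 = -8 + 4 = -4)
G = -4
G + m*1077 = -4 + (8 - 6*I)*1077 = -4 + (8616 - 6462*I) = 8612 - 6462*I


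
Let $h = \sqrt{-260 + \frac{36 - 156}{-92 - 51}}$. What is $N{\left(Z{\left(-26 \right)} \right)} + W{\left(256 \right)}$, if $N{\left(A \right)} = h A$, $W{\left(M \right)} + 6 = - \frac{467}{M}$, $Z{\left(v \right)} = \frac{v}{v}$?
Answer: $- \frac{2003}{256} + \frac{2 i \sqrt{1324895}}{143} \approx -7.8242 + 16.098 i$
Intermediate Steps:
$Z{\left(v \right)} = 1$
$h = \frac{2 i \sqrt{1324895}}{143}$ ($h = \sqrt{-260 - \frac{120}{-143}} = \sqrt{-260 - - \frac{120}{143}} = \sqrt{-260 + \frac{120}{143}} = \sqrt{- \frac{37060}{143}} = \frac{2 i \sqrt{1324895}}{143} \approx 16.098 i$)
$W{\left(M \right)} = -6 - \frac{467}{M}$
$N{\left(A \right)} = \frac{2 i A \sqrt{1324895}}{143}$ ($N{\left(A \right)} = \frac{2 i \sqrt{1324895}}{143} A = \frac{2 i A \sqrt{1324895}}{143}$)
$N{\left(Z{\left(-26 \right)} \right)} + W{\left(256 \right)} = \frac{2}{143} i 1 \sqrt{1324895} - \left(6 + \frac{467}{256}\right) = \frac{2 i \sqrt{1324895}}{143} - \frac{2003}{256} = - \frac{2003}{256} + \frac{2 i \sqrt{1324895}}{143}$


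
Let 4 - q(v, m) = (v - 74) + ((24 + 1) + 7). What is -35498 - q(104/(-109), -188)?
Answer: -3874400/109 ≈ -35545.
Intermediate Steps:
q(v, m) = 46 - v (q(v, m) = 4 - ((v - 74) + ((24 + 1) + 7)) = 4 - ((-74 + v) + (25 + 7)) = 4 - ((-74 + v) + 32) = 4 - (-42 + v) = 4 + (42 - v) = 46 - v)
-35498 - q(104/(-109), -188) = -35498 - (46 - 104/(-109)) = -35498 - (46 - 104*(-1)/109) = -35498 - (46 - 1*(-104/109)) = -35498 - (46 + 104/109) = -35498 - 1*5118/109 = -35498 - 5118/109 = -3874400/109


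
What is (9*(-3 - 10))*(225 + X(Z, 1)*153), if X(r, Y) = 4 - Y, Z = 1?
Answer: -80028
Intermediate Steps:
(9*(-3 - 10))*(225 + X(Z, 1)*153) = (9*(-3 - 10))*(225 + (4 - 1*1)*153) = (9*(-13))*(225 + (4 - 1)*153) = -117*(225 + 3*153) = -117*(225 + 459) = -117*684 = -80028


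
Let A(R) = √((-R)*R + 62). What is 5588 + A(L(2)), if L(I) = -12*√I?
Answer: 5588 + I*√226 ≈ 5588.0 + 15.033*I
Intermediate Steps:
A(R) = √(62 - R²) (A(R) = √(-R² + 62) = √(62 - R²))
5588 + A(L(2)) = 5588 + √(62 - (-12*√2)²) = 5588 + √(62 - 1*288) = 5588 + √(62 - 288) = 5588 + √(-226) = 5588 + I*√226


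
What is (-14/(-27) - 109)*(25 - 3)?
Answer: -64438/27 ≈ -2386.6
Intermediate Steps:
(-14/(-27) - 109)*(25 - 3) = (-14*(-1/27) - 109)*22 = (14/27 - 109)*22 = -2929/27*22 = -64438/27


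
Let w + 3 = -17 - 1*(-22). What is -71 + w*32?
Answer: -7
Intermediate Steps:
w = 2 (w = -3 + (-17 - 1*(-22)) = -3 + (-17 + 22) = -3 + 5 = 2)
-71 + w*32 = -71 + 2*32 = -71 + 64 = -7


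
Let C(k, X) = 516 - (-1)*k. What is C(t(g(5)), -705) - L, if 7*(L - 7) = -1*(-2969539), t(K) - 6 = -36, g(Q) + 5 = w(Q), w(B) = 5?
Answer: -2966186/7 ≈ -4.2374e+5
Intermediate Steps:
g(Q) = 0 (g(Q) = -5 + 5 = 0)
t(K) = -30 (t(K) = 6 - 36 = -30)
C(k, X) = 516 + k
L = 2969588/7 (L = 7 + (-1*(-2969539))/7 = 7 + (⅐)*2969539 = 7 + 2969539/7 = 2969588/7 ≈ 4.2423e+5)
C(t(g(5)), -705) - L = (516 - 30) - 1*2969588/7 = 486 - 2969588/7 = -2966186/7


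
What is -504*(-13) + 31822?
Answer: 38374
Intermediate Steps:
-504*(-13) + 31822 = 6552 + 31822 = 38374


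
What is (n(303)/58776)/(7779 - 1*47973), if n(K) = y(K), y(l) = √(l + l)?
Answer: -√606/2362442544 ≈ -1.0420e-8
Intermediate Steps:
y(l) = √2*√l (y(l) = √(2*l) = √2*√l)
n(K) = √2*√K
(n(303)/58776)/(7779 - 1*47973) = ((√2*√303)/58776)/(7779 - 1*47973) = (√606*(1/58776))/(7779 - 47973) = (√606/58776)/(-40194) = (√606/58776)*(-1/40194) = -√606/2362442544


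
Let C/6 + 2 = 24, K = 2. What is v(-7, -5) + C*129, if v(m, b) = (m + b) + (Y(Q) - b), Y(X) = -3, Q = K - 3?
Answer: 17018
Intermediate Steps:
C = 132 (C = -12 + 6*24 = -12 + 144 = 132)
Q = -1 (Q = 2 - 3 = -1)
v(m, b) = -3 + m (v(m, b) = (m + b) + (-3 - b) = (b + m) + (-3 - b) = -3 + m)
v(-7, -5) + C*129 = (-3 - 7) + 132*129 = -10 + 17028 = 17018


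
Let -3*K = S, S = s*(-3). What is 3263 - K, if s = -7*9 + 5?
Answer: 3321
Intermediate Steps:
s = -58 (s = -63 + 5 = -58)
S = 174 (S = -58*(-3) = 174)
K = -58 (K = -1/3*174 = -58)
3263 - K = 3263 - 1*(-58) = 3263 + 58 = 3321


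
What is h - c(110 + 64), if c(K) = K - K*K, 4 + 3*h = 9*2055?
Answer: 108797/3 ≈ 36266.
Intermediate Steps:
h = 18491/3 (h = -4/3 + (9*2055)/3 = -4/3 + (⅓)*18495 = -4/3 + 6165 = 18491/3 ≈ 6163.7)
c(K) = K - K²
h - c(110 + 64) = 18491/3 - (110 + 64)*(1 - (110 + 64)) = 18491/3 - 174*(1 - 1*174) = 18491/3 - 174*(1 - 174) = 18491/3 - 174*(-173) = 18491/3 - 1*(-30102) = 18491/3 + 30102 = 108797/3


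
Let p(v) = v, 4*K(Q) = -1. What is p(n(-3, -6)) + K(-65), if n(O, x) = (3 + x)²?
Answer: 35/4 ≈ 8.7500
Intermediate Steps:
K(Q) = -¼ (K(Q) = (¼)*(-1) = -¼)
p(n(-3, -6)) + K(-65) = (3 - 6)² - ¼ = (-3)² - ¼ = 9 - ¼ = 35/4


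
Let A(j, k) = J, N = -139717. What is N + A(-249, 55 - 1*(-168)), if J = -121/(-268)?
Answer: -37444035/268 ≈ -1.3972e+5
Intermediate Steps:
J = 121/268 (J = -121*(-1/268) = 121/268 ≈ 0.45149)
A(j, k) = 121/268
N + A(-249, 55 - 1*(-168)) = -139717 + 121/268 = -37444035/268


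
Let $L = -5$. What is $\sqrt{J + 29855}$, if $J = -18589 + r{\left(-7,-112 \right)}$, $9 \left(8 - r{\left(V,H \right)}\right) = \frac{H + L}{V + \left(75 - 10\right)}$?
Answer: $\frac{7 \sqrt{774010}}{58} \approx 106.18$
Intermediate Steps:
$r{\left(V,H \right)} = 8 - \frac{-5 + H}{9 \left(65 + V\right)}$ ($r{\left(V,H \right)} = 8 - \frac{\left(H - 5\right) \frac{1}{V + \left(75 - 10\right)}}{9} = 8 - \frac{\left(-5 + H\right) \frac{1}{V + 65}}{9} = 8 - \frac{\left(-5 + H\right) \frac{1}{65 + V}}{9} = 8 - \frac{\frac{1}{65 + V} \left(-5 + H\right)}{9} = 8 - \frac{-5 + H}{9 \left(65 + V\right)}$)
$J = - \frac{1077685}{58}$ ($J = -18589 + \frac{4685 - -112 + 72 \left(-7\right)}{9 \left(65 - 7\right)} = -18589 + \frac{4685 + 112 - 504}{9 \cdot 58} = -18589 + \frac{1}{9} \cdot \frac{1}{58} \cdot 4293 = -18589 + \frac{477}{58} = - \frac{1077685}{58} \approx -18581.0$)
$\sqrt{J + 29855} = \sqrt{- \frac{1077685}{58} + 29855} = \sqrt{\frac{653905}{58}} = \frac{7 \sqrt{774010}}{58}$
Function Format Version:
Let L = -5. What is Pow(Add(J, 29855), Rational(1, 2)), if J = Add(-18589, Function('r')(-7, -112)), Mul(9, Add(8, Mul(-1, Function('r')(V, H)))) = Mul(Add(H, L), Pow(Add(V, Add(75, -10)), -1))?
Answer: Mul(Rational(7, 58), Pow(774010, Rational(1, 2))) ≈ 106.18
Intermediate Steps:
Function('r')(V, H) = Add(8, Mul(Rational(-1, 9), Pow(Add(65, V), -1), Add(-5, H))) (Function('r')(V, H) = Add(8, Mul(Rational(-1, 9), Mul(Add(H, -5), Pow(Add(V, Add(75, -10)), -1)))) = Add(8, Mul(Rational(-1, 9), Mul(Add(-5, H), Pow(Add(V, 65), -1)))) = Add(8, Mul(Rational(-1, 9), Mul(Add(-5, H), Pow(Add(65, V), -1)))) = Add(8, Mul(Rational(-1, 9), Mul(Pow(Add(65, V), -1), Add(-5, H)))) = Add(8, Mul(Rational(-1, 9), Pow(Add(65, V), -1), Add(-5, H))))
J = Rational(-1077685, 58) (J = Add(-18589, Mul(Rational(1, 9), Pow(Add(65, -7), -1), Add(4685, Mul(-1, -112), Mul(72, -7)))) = Add(-18589, Mul(Rational(1, 9), Pow(58, -1), Add(4685, 112, -504))) = Add(-18589, Mul(Rational(1, 9), Rational(1, 58), 4293)) = Add(-18589, Rational(477, 58)) = Rational(-1077685, 58) ≈ -18581.)
Pow(Add(J, 29855), Rational(1, 2)) = Pow(Add(Rational(-1077685, 58), 29855), Rational(1, 2)) = Pow(Rational(653905, 58), Rational(1, 2)) = Mul(Rational(7, 58), Pow(774010, Rational(1, 2)))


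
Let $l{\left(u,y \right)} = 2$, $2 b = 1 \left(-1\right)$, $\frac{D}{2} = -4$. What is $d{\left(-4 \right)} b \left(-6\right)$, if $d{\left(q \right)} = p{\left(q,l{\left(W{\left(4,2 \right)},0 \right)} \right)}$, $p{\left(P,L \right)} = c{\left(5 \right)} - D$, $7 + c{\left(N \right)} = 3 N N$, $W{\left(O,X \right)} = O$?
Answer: $228$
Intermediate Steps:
$c{\left(N \right)} = -7 + 3 N^{2}$ ($c{\left(N \right)} = -7 + 3 N N = -7 + 3 N^{2}$)
$D = -8$ ($D = 2 \left(-4\right) = -8$)
$b = - \frac{1}{2}$ ($b = \frac{1 \left(-1\right)}{2} = \frac{1}{2} \left(-1\right) = - \frac{1}{2} \approx -0.5$)
$p{\left(P,L \right)} = 76$ ($p{\left(P,L \right)} = \left(-7 + 3 \cdot 5^{2}\right) - -8 = \left(-7 + 3 \cdot 25\right) + 8 = \left(-7 + 75\right) + 8 = 68 + 8 = 76$)
$d{\left(q \right)} = 76$
$d{\left(-4 \right)} b \left(-6\right) = 76 \left(- \frac{1}{2}\right) \left(-6\right) = \left(-38\right) \left(-6\right) = 228$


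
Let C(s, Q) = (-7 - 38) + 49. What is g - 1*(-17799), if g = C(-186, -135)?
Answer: 17803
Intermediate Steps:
C(s, Q) = 4 (C(s, Q) = -45 + 49 = 4)
g = 4
g - 1*(-17799) = 4 - 1*(-17799) = 4 + 17799 = 17803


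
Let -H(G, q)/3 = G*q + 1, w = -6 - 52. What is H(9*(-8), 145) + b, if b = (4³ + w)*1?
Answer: 31323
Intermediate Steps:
w = -58
H(G, q) = -3 - 3*G*q (H(G, q) = -3*(G*q + 1) = -3*(1 + G*q) = -3 - 3*G*q)
b = 6 (b = (4³ - 58)*1 = (64 - 58)*1 = 6*1 = 6)
H(9*(-8), 145) + b = (-3 - 3*9*(-8)*145) + 6 = (-3 - 3*(-72)*145) + 6 = (-3 + 31320) + 6 = 31317 + 6 = 31323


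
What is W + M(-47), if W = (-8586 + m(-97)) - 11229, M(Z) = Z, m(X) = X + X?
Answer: -20056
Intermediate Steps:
m(X) = 2*X
W = -20009 (W = (-8586 + 2*(-97)) - 11229 = (-8586 - 194) - 11229 = -8780 - 11229 = -20009)
W + M(-47) = -20009 - 47 = -20056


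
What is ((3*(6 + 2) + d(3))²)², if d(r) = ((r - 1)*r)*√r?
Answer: 716688 + 393984*√3 ≈ 1.3991e+6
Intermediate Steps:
d(r) = r^(3/2)*(-1 + r) (d(r) = ((-1 + r)*r)*√r = (r*(-1 + r))*√r = r^(3/2)*(-1 + r))
((3*(6 + 2) + d(3))²)² = ((3*(6 + 2) + 3^(3/2)*(-1 + 3))²)² = ((3*8 + (3*√3)*2)²)² = ((24 + 6*√3)²)² = (24 + 6*√3)⁴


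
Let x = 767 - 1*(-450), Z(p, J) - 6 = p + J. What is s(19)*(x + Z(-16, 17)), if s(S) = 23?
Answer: 28152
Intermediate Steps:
Z(p, J) = 6 + J + p (Z(p, J) = 6 + (p + J) = 6 + (J + p) = 6 + J + p)
x = 1217 (x = 767 + 450 = 1217)
s(19)*(x + Z(-16, 17)) = 23*(1217 + (6 + 17 - 16)) = 23*(1217 + 7) = 23*1224 = 28152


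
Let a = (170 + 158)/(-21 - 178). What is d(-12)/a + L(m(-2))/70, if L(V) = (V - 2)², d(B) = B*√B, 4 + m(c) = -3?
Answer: 81/70 + 597*I*√3/41 ≈ 1.1571 + 25.22*I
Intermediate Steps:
m(c) = -7 (m(c) = -4 - 3 = -7)
d(B) = B^(3/2)
a = -328/199 (a = 328/(-199) = 328*(-1/199) = -328/199 ≈ -1.6482)
L(V) = (-2 + V)²
d(-12)/a + L(m(-2))/70 = (-12)^(3/2)/(-328/199) + (-2 - 7)²/70 = -24*I*√3*(-199/328) + (-9)²*(1/70) = 597*I*√3/41 + 81*(1/70) = 597*I*√3/41 + 81/70 = 81/70 + 597*I*√3/41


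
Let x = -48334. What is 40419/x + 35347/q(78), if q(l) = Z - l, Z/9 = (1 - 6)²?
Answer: 1702520305/7105098 ≈ 239.62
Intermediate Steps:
Z = 225 (Z = 9*(1 - 6)² = 9*(-5)² = 9*25 = 225)
q(l) = 225 - l
40419/x + 35347/q(78) = 40419/(-48334) + 35347/(225 - 1*78) = 40419*(-1/48334) + 35347/(225 - 78) = -40419/48334 + 35347/147 = 1702520305/7105098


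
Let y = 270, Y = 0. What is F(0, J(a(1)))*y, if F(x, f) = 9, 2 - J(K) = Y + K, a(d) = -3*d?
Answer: 2430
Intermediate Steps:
J(K) = 2 - K (J(K) = 2 - (0 + K) = 2 - K)
F(0, J(a(1)))*y = 9*270 = 2430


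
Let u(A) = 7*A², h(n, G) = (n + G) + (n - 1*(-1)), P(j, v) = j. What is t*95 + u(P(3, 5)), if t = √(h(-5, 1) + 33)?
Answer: 538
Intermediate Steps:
h(n, G) = 1 + G + 2*n (h(n, G) = (G + n) + (n + 1) = (G + n) + (1 + n) = 1 + G + 2*n)
t = 5 (t = √((1 + 1 + 2*(-5)) + 33) = √((1 + 1 - 10) + 33) = √(-8 + 33) = √25 = 5)
t*95 + u(P(3, 5)) = 5*95 + 7*3² = 475 + 7*9 = 475 + 63 = 538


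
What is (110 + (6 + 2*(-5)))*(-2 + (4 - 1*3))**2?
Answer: 106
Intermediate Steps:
(110 + (6 + 2*(-5)))*(-2 + (4 - 1*3))**2 = (110 + (6 - 10))*(-2 + (4 - 3))**2 = (110 - 4)*(-2 + 1)**2 = 106*(-1)**2 = 106*1 = 106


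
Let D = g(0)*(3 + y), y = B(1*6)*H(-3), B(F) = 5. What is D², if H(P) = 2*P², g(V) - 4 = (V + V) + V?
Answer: 138384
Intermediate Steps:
g(V) = 4 + 3*V (g(V) = 4 + ((V + V) + V) = 4 + (2*V + V) = 4 + 3*V)
y = 90 (y = 5*(2*(-3)²) = 5*(2*9) = 5*18 = 90)
D = 372 (D = (4 + 3*0)*(3 + 90) = (4 + 0)*93 = 4*93 = 372)
D² = 372² = 138384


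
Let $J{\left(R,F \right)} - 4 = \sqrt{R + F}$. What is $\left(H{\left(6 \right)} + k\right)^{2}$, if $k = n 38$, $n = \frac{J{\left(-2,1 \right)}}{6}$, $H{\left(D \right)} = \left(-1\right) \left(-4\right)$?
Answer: $\frac{2461}{3} + \frac{3344 i}{9} \approx 820.33 + 371.56 i$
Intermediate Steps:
$J{\left(R,F \right)} = 4 + \sqrt{F + R}$ ($J{\left(R,F \right)} = 4 + \sqrt{R + F} = 4 + \sqrt{F + R}$)
$H{\left(D \right)} = 4$
$n = \frac{2}{3} + \frac{i}{6}$ ($n = \frac{4 + \sqrt{1 - 2}}{6} = \left(4 + \sqrt{-1}\right) \frac{1}{6} = \left(4 + i\right) \frac{1}{6} = \frac{2}{3} + \frac{i}{6} \approx 0.66667 + 0.16667 i$)
$k = \frac{76}{3} + \frac{19 i}{3}$ ($k = \left(\frac{2}{3} + \frac{i}{6}\right) 38 = \frac{76}{3} + \frac{19 i}{3} \approx 25.333 + 6.3333 i$)
$\left(H{\left(6 \right)} + k\right)^{2} = \left(4 + \left(\frac{76}{3} + \frac{19 i}{3}\right)\right)^{2} = \left(\frac{88}{3} + \frac{19 i}{3}\right)^{2}$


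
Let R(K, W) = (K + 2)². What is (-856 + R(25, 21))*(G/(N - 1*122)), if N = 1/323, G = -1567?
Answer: -64279907/39405 ≈ -1631.3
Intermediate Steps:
N = 1/323 ≈ 0.0030960
R(K, W) = (2 + K)²
(-856 + R(25, 21))*(G/(N - 1*122)) = (-856 + (2 + 25)²)*(-1567/(1/323 - 1*122)) = (-856 + 27²)*(-1567/(1/323 - 122)) = (-856 + 729)*(-1567/(-39405/323)) = -(-199009)*(-323)/39405 = -127*506141/39405 = -64279907/39405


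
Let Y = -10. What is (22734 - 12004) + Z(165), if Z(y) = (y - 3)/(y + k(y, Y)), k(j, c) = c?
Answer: 1663312/155 ≈ 10731.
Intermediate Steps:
Z(y) = (-3 + y)/(-10 + y) (Z(y) = (y - 3)/(y - 10) = (-3 + y)/(-10 + y))
(22734 - 12004) + Z(165) = (22734 - 12004) + (-3 + 165)/(-10 + 165) = 10730 + 162/155 = 1663312/155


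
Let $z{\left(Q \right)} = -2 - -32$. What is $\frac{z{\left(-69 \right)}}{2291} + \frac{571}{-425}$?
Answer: $- \frac{1295411}{973675} \approx -1.3304$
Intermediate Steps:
$z{\left(Q \right)} = 30$ ($z{\left(Q \right)} = -2 + 32 = 30$)
$\frac{z{\left(-69 \right)}}{2291} + \frac{571}{-425} = \frac{30}{2291} + \frac{571}{-425} = 30 \cdot \frac{1}{2291} + 571 \left(- \frac{1}{425}\right) = \frac{30}{2291} - \frac{571}{425} = - \frac{1295411}{973675}$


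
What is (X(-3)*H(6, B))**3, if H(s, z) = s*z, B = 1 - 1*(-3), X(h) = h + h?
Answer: -2985984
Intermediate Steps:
X(h) = 2*h
B = 4 (B = 1 + 3 = 4)
(X(-3)*H(6, B))**3 = ((2*(-3))*(6*4))**3 = (-6*24)**3 = (-144)**3 = -2985984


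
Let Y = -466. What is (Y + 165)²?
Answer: 90601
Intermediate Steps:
(Y + 165)² = (-466 + 165)² = (-301)² = 90601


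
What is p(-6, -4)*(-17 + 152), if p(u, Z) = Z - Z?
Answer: 0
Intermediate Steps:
p(u, Z) = 0
p(-6, -4)*(-17 + 152) = 0*(-17 + 152) = 0*135 = 0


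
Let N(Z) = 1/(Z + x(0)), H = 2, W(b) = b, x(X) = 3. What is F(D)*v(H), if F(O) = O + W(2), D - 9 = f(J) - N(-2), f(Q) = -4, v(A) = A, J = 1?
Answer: 12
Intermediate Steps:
N(Z) = 1/(3 + Z) (N(Z) = 1/(Z + 3) = 1/(3 + Z))
D = 4 (D = 9 + (-4 - 1/(3 - 2)) = 9 + (-4 - 1/1) = 9 + (-4 - 1*1) = 9 + (-4 - 1) = 9 - 5 = 4)
F(O) = 2 + O (F(O) = O + 2 = 2 + O)
F(D)*v(H) = (2 + 4)*2 = 6*2 = 12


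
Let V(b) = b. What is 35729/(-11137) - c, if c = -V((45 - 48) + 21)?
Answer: 164737/11137 ≈ 14.792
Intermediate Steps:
c = -18 (c = -((45 - 48) + 21) = -(-3 + 21) = -1*18 = -18)
35729/(-11137) - c = 35729/(-11137) - 1*(-18) = 35729*(-1/11137) + 18 = -35729/11137 + 18 = 164737/11137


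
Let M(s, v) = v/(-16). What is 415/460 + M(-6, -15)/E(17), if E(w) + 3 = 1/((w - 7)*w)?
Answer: 55169/93656 ≈ 0.58906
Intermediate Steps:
M(s, v) = -v/16 (M(s, v) = v*(-1/16) = -v/16)
E(w) = -3 + 1/(w*(-7 + w)) (E(w) = -3 + 1/((w - 7)*w) = -3 + 1/((-7 + w)*w) = -3 + 1/(w*(-7 + w)))
415/460 + M(-6, -15)/E(17) = 415/460 + (-1/16*(-15))/(((1 - 3*17**2 + 21*17)/(17*(-7 + 17)))) = 415*(1/460) + 15/(16*(((1/17)*(1 - 3*289 + 357)/10))) = 83/92 + 15/(16*(((1/17)*(1/10)*(1 - 867 + 357)))) = 83/92 + 15/(16*(((1/17)*(1/10)*(-509)))) = 83/92 + 15/(16*(-509/170)) = 83/92 + (15/16)*(-170/509) = 83/92 - 1275/4072 = 55169/93656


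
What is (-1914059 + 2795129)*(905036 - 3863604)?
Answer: -2606705507760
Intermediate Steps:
(-1914059 + 2795129)*(905036 - 3863604) = 881070*(-2958568) = -2606705507760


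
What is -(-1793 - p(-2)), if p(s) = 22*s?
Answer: 1749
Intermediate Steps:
-(-1793 - p(-2)) = -(-1793 - 22*(-2)) = -(-1793 - 1*(-44)) = -(-1793 + 44) = -1*(-1749) = 1749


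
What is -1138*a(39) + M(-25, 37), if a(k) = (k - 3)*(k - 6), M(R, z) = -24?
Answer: -1351968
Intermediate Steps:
a(k) = (-6 + k)*(-3 + k) (a(k) = (-3 + k)*(-6 + k) = (-6 + k)*(-3 + k))
-1138*a(39) + M(-25, 37) = -1138*(18 + 39**2 - 9*39) - 24 = -1138*(18 + 1521 - 351) - 24 = -1138*1188 - 24 = -1351944 - 24 = -1351968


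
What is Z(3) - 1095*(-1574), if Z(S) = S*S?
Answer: 1723539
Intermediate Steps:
Z(S) = S²
Z(3) - 1095*(-1574) = 3² - 1095*(-1574) = 9 + 1723530 = 1723539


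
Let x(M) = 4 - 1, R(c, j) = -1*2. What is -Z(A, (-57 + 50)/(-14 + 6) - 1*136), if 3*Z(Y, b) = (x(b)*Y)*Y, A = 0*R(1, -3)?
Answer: 0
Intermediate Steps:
R(c, j) = -2
A = 0 (A = 0*(-2) = 0)
x(M) = 3
Z(Y, b) = Y**2 (Z(Y, b) = ((3*Y)*Y)/3 = (3*Y**2)/3 = Y**2)
-Z(A, (-57 + 50)/(-14 + 6) - 1*136) = -1*0**2 = -1*0 = 0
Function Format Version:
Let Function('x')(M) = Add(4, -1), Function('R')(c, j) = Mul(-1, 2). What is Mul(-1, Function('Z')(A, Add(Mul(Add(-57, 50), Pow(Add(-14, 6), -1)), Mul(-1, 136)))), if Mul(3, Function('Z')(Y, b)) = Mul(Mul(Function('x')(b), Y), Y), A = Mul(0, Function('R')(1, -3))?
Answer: 0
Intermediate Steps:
Function('R')(c, j) = -2
A = 0 (A = Mul(0, -2) = 0)
Function('x')(M) = 3
Function('Z')(Y, b) = Pow(Y, 2) (Function('Z')(Y, b) = Mul(Rational(1, 3), Mul(Mul(3, Y), Y)) = Mul(Rational(1, 3), Mul(3, Pow(Y, 2))) = Pow(Y, 2))
Mul(-1, Function('Z')(A, Add(Mul(Add(-57, 50), Pow(Add(-14, 6), -1)), Mul(-1, 136)))) = Mul(-1, Pow(0, 2)) = Mul(-1, 0) = 0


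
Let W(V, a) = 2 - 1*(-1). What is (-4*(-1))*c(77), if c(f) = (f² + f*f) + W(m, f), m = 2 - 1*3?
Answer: 47444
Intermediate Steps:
m = -1 (m = 2 - 3 = -1)
W(V, a) = 3 (W(V, a) = 2 + 1 = 3)
c(f) = 3 + 2*f² (c(f) = (f² + f*f) + 3 = (f² + f²) + 3 = 2*f² + 3 = 3 + 2*f²)
(-4*(-1))*c(77) = (-4*(-1))*(3 + 2*77²) = 4*(3 + 2*5929) = 4*(3 + 11858) = 4*11861 = 47444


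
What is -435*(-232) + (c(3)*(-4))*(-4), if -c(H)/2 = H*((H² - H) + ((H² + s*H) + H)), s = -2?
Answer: 99768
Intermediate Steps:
c(H) = -2*H*(-2*H + 2*H²) (c(H) = -2*H*((H² - H) + ((H² - 2*H) + H)) = -2*H*((H² - H) + (H² - H)) = -2*H*(-2*H + 2*H²))
-435*(-232) + (c(3)*(-4))*(-4) = -435*(-232) + ((4*3²*(1 - 1*3))*(-4))*(-4) = 100920 + ((4*9*(1 - 3))*(-4))*(-4) = 100920 + ((4*9*(-2))*(-4))*(-4) = 100920 - 72*(-4)*(-4) = 100920 + 288*(-4) = 100920 - 1152 = 99768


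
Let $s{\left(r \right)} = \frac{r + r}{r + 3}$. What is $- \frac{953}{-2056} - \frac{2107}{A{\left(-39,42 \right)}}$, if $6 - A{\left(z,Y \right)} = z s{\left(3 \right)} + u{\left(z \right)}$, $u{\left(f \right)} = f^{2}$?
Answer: $\frac{1434655}{758664} \approx 1.891$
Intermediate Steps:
$s{\left(r \right)} = \frac{2 r}{3 + r}$
$A{\left(z,Y \right)} = 6 - z - z^{2}$ ($A{\left(z,Y \right)} = 6 - \left(z 2 \cdot 3 \frac{1}{3 + 3} + z^{2}\right) = 6 - \left(z 2 \cdot 3 \cdot \frac{1}{6} + z^{2}\right) = 6 - \left(z 1 + z^{2}\right) = 6 - \left(z + z^{2}\right) = 6 - z - z^{2}$)
$- \frac{953}{-2056} - \frac{2107}{A{\left(-39,42 \right)}} = - \frac{953}{-2056} - \frac{2107}{6 - -39 - \left(-39\right)^{2}} = \left(-953\right) \left(- \frac{1}{2056}\right) - \frac{2107}{6 + 39 - 1521} = \frac{953}{2056} - \frac{2107}{6 + 39 - 1521} = \frac{953}{2056} - \frac{2107}{-1476} = \frac{953}{2056} - - \frac{2107}{1476} = \frac{953}{2056} + \frac{2107}{1476} = \frac{1434655}{758664}$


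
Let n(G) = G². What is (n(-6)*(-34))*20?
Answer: -24480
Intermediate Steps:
(n(-6)*(-34))*20 = ((-6)²*(-34))*20 = (36*(-34))*20 = -1224*20 = -24480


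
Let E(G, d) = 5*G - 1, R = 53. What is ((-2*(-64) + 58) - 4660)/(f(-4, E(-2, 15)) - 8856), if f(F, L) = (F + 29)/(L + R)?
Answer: 187908/371927 ≈ 0.50523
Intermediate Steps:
E(G, d) = -1 + 5*G
f(F, L) = (29 + F)/(53 + L) (f(F, L) = (F + 29)/(L + 53) = (29 + F)/(53 + L))
((-2*(-64) + 58) - 4660)/(f(-4, E(-2, 15)) - 8856) = ((-2*(-64) + 58) - 4660)/((29 - 4)/(53 + (-1 + 5*(-2))) - 8856) = ((128 + 58) - 4660)/(25/(53 + (-1 - 10)) - 8856) = (186 - 4660)/(25/(53 - 11) - 8856) = -4474/(25/42 - 8856) = -4474/(-371927/42) = -4474*(-42/371927) = 187908/371927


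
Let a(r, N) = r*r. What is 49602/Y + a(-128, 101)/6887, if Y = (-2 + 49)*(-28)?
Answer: -22860545/647378 ≈ -35.313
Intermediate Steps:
a(r, N) = r²
Y = -1316 (Y = 47*(-28) = -1316)
49602/Y + a(-128, 101)/6887 = 49602/(-1316) + (-128)²/6887 = 49602*(-1/1316) + 16384*(1/6887) = -3543/94 + 16384/6887 = -22860545/647378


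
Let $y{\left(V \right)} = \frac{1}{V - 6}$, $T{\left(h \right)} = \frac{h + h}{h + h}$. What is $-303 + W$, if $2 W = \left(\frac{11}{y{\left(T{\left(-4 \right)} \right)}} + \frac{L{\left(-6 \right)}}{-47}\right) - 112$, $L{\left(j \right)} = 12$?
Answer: $- \frac{36343}{94} \approx -386.63$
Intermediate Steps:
$T{\left(h \right)} = 1$ ($T{\left(h \right)} = \frac{2 h}{2 h} = 2 h \frac{1}{2 h} = 1$)
$y{\left(V \right)} = \frac{1}{-6 + V}$
$W = - \frac{7861}{94}$ ($W = \frac{\left(\frac{11}{\frac{1}{-6 + 1}} + \frac{12}{-47}\right) - 112}{2} = \frac{\left(\frac{11}{\frac{1}{-5}} + 12 \left(- \frac{1}{47}\right)\right) - 112}{2} = \frac{\left(\frac{11}{- \frac{1}{5}} - \frac{12}{47}\right) - 112}{2} = \frac{\left(11 \left(-5\right) - \frac{12}{47}\right) - 112}{2} = \frac{\left(-55 - \frac{12}{47}\right) - 112}{2} = \frac{- \frac{2597}{47} - 112}{2} = \frac{1}{2} \left(- \frac{7861}{47}\right) = - \frac{7861}{94} \approx -83.628$)
$-303 + W = -303 - \frac{7861}{94} = - \frac{36343}{94}$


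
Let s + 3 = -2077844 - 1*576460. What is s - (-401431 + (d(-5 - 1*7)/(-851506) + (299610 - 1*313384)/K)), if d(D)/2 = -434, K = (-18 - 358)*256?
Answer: -46162874898792847/20490640384 ≈ -2.2529e+6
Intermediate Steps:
K = -96256 (K = -376*256 = -96256)
d(D) = -868 (d(D) = 2*(-434) = -868)
s = -2654307 (s = -3 + (-2077844 - 1*576460) = -3 + (-2077844 - 576460) = -3 - 2654304 = -2654307)
s - (-401431 + (d(-5 - 1*7)/(-851506) + (299610 - 1*313384)/K)) = -2654307 - (-401431 + (-868/(-851506) + (299610 - 1*313384)/(-96256))) = -2654307 - (-401431 + (-868*(-1/851506) + (299610 - 313384)*(-1/96256))) = -2654307 - (-401431 + (434/425753 - 13774*(-1/96256))) = -2654307 - (-401431 + (434/425753 + 6887/48128)) = -2654307 - (-401431 + 2953048463/20490640384) = -2654307 - 1*(-8225575306941041/20490640384) = -2654307 + 8225575306941041/20490640384 = -46162874898792847/20490640384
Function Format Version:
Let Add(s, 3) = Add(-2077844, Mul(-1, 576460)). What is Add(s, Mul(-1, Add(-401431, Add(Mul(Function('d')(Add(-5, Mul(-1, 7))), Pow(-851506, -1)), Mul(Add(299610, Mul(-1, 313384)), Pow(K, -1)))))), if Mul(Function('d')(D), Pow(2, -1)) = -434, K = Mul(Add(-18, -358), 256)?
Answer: Rational(-46162874898792847, 20490640384) ≈ -2.2529e+6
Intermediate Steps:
K = -96256 (K = Mul(-376, 256) = -96256)
Function('d')(D) = -868 (Function('d')(D) = Mul(2, -434) = -868)
s = -2654307 (s = Add(-3, Add(-2077844, Mul(-1, 576460))) = Add(-3, Add(-2077844, -576460)) = Add(-3, -2654304) = -2654307)
Add(s, Mul(-1, Add(-401431, Add(Mul(Function('d')(Add(-5, Mul(-1, 7))), Pow(-851506, -1)), Mul(Add(299610, Mul(-1, 313384)), Pow(K, -1)))))) = Add(-2654307, Mul(-1, Add(-401431, Add(Mul(-868, Pow(-851506, -1)), Mul(Add(299610, Mul(-1, 313384)), Pow(-96256, -1)))))) = Add(-2654307, Mul(-1, Add(-401431, Add(Mul(-868, Rational(-1, 851506)), Mul(Add(299610, -313384), Rational(-1, 96256)))))) = Add(-2654307, Mul(-1, Add(-401431, Add(Rational(434, 425753), Mul(-13774, Rational(-1, 96256)))))) = Add(-2654307, Mul(-1, Add(-401431, Add(Rational(434, 425753), Rational(6887, 48128))))) = Add(-2654307, Mul(-1, Add(-401431, Rational(2953048463, 20490640384)))) = Add(-2654307, Mul(-1, Rational(-8225575306941041, 20490640384))) = Add(-2654307, Rational(8225575306941041, 20490640384)) = Rational(-46162874898792847, 20490640384)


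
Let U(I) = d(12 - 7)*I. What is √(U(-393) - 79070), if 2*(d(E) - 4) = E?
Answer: I*√326498/2 ≈ 285.7*I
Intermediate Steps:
d(E) = 4 + E/2
U(I) = 13*I/2 (U(I) = (4 + (12 - 7)/2)*I = (4 + (½)*5)*I = (4 + 5/2)*I = 13*I/2)
√(U(-393) - 79070) = √((13/2)*(-393) - 79070) = √(-5109/2 - 79070) = √(-163249/2) = I*√326498/2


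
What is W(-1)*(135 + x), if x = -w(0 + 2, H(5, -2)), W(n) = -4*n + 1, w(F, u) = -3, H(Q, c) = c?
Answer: 690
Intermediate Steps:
W(n) = 1 - 4*n
x = 3 (x = -1*(-3) = 3)
W(-1)*(135 + x) = (1 - 4*(-1))*(135 + 3) = (1 + 4)*138 = 5*138 = 690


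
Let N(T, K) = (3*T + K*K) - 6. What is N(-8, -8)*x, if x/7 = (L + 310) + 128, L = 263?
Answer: 166838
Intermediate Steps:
N(T, K) = -6 + K**2 + 3*T (N(T, K) = (3*T + K**2) - 6 = (K**2 + 3*T) - 6 = -6 + K**2 + 3*T)
x = 4907 (x = 7*((263 + 310) + 128) = 7*(573 + 128) = 7*701 = 4907)
N(-8, -8)*x = (-6 + (-8)**2 + 3*(-8))*4907 = (-6 + 64 - 24)*4907 = 34*4907 = 166838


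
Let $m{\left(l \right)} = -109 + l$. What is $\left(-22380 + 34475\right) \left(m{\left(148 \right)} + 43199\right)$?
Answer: $522963610$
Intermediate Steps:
$\left(-22380 + 34475\right) \left(m{\left(148 \right)} + 43199\right) = \left(-22380 + 34475\right) \left(\left(-109 + 148\right) + 43199\right) = 12095 \left(39 + 43199\right) = 12095 \cdot 43238 = 522963610$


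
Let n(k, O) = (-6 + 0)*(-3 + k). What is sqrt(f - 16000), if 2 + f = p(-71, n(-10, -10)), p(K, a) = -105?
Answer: I*sqrt(16107) ≈ 126.91*I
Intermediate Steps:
n(k, O) = 18 - 6*k (n(k, O) = -6*(-3 + k) = 18 - 6*k)
f = -107 (f = -2 - 105 = -107)
sqrt(f - 16000) = sqrt(-107 - 16000) = sqrt(-16107) = I*sqrt(16107)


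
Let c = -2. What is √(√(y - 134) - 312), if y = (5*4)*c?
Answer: √(-312 + I*√174) ≈ 0.3733 + 17.667*I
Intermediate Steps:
y = -40 (y = (5*4)*(-2) = 20*(-2) = -40)
√(√(y - 134) - 312) = √(√(-40 - 134) - 312) = √(√(-174) - 312) = √(I*√174 - 312) = √(-312 + I*√174)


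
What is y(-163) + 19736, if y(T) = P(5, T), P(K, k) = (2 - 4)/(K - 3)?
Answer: 19735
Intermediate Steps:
P(K, k) = -2/(-3 + K)
y(T) = -1 (y(T) = -2/(-3 + 5) = -2/2 = -2*1/2 = -1)
y(-163) + 19736 = -1 + 19736 = 19735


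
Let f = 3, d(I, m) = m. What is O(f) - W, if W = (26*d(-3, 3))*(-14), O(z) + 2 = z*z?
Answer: 1099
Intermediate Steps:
O(z) = -2 + z² (O(z) = -2 + z*z = -2 + z²)
W = -1092 (W = (26*3)*(-14) = 78*(-14) = -1092)
O(f) - W = (-2 + 3²) - 1*(-1092) = (-2 + 9) + 1092 = 7 + 1092 = 1099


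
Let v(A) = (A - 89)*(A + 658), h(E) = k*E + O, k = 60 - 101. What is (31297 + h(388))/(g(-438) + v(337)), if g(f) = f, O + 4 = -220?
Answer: 15165/246322 ≈ 0.061566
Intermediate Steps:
k = -41
O = -224 (O = -4 - 220 = -224)
h(E) = -224 - 41*E (h(E) = -41*E - 224 = -224 - 41*E)
v(A) = (-89 + A)*(658 + A)
(31297 + h(388))/(g(-438) + v(337)) = (31297 + (-224 - 41*388))/(-438 + (-58562 + 337² + 569*337)) = (31297 + (-224 - 15908))/(-438 + (-58562 + 113569 + 191753)) = (31297 - 16132)/(-438 + 246760) = 15165/246322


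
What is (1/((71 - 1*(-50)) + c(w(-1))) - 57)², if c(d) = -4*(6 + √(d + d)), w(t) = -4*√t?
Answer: 207075963072/63760225 + 7280896*I/63760225 ≈ 3247.7 + 0.11419*I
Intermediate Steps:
c(d) = -24 - 4*√2*√d (c(d) = -4*(6 + √(2*d)) = -4*(6 + √2*√d) = -24 - 4*√2*√d)
(1/((71 - 1*(-50)) + c(w(-1))) - 57)² = (1/((71 - 1*(-50)) + (-24 - 4*√2*√(-4*I))) - 57)² = (1/((71 + 50) + (-24 - 4*√2*√(-4*I))) - 57)² = (1/(121 + (-24 - 4*√2*2*√(-I))) - 57)² = (1/(121 + (-24 - 8*√2*√(-I))) - 57)² = (1/(97 - 8*√2*√(-I)) - 57)² = (-57 + 1/(97 - 8*√2*√(-I)))²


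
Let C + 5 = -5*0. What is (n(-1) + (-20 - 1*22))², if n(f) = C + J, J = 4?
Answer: 1849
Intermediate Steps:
C = -5 (C = -5 - 5*0 = -5 + 0 = -5)
n(f) = -1 (n(f) = -5 + 4 = -1)
(n(-1) + (-20 - 1*22))² = (-1 + (-20 - 1*22))² = (-1 + (-20 - 22))² = (-1 - 42)² = (-43)² = 1849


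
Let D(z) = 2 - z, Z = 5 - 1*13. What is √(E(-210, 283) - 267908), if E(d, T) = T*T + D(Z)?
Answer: I*√187809 ≈ 433.37*I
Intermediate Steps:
Z = -8 (Z = 5 - 13 = -8)
E(d, T) = 10 + T² (E(d, T) = T*T + (2 - 1*(-8)) = T² + (2 + 8) = T² + 10 = 10 + T²)
√(E(-210, 283) - 267908) = √((10 + 283²) - 267908) = √((10 + 80089) - 267908) = √(80099 - 267908) = √(-187809) = I*√187809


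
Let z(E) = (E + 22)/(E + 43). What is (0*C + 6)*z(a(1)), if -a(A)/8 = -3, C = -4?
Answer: 276/67 ≈ 4.1194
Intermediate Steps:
a(A) = 24 (a(A) = -8*(-3) = 24)
z(E) = (22 + E)/(43 + E)
(0*C + 6)*z(a(1)) = (0*(-4) + 6)*((22 + 24)/(43 + 24)) = (0 + 6)*(46/67) = 6*((1/67)*46) = 6*(46/67) = 276/67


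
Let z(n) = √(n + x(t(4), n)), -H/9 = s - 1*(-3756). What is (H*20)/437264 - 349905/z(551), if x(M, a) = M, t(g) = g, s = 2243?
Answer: -269955/109316 - 23327*√555/37 ≈ -14855.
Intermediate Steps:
H = -53991 (H = -9*(2243 - 1*(-3756)) = -9*(2243 + 3756) = -9*5999 = -53991)
z(n) = √(4 + n) (z(n) = √(n + 4) = √(4 + n))
(H*20)/437264 - 349905/z(551) = -53991*20/437264 - 349905/√(4 + 551) = -1079820*1/437264 - 349905*√555/555 = -269955/109316 - 23327*√555/37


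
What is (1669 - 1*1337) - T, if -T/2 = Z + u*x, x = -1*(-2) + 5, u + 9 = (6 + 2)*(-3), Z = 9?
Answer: -112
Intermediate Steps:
u = -33 (u = -9 + (6 + 2)*(-3) = -9 + 8*(-3) = -9 - 24 = -33)
x = 7 (x = 2 + 5 = 7)
T = 444 (T = -2*(9 - 33*7) = -2*(9 - 231) = -2*(-222) = 444)
(1669 - 1*1337) - T = (1669 - 1*1337) - 1*444 = (1669 - 1337) - 444 = 332 - 444 = -112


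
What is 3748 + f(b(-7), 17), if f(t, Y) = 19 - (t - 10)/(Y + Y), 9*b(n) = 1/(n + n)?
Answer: 16139089/4284 ≈ 3767.3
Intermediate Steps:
b(n) = 1/(18*n) (b(n) = 1/(9*(n + n)) = 1/(9*((2*n))) = (1/(2*n))/9 = 1/(18*n))
f(t, Y) = 19 - (-10 + t)/(2*Y)
3748 + f(b(-7), 17) = 3748 + (½)*(10 - 1/(18*(-7)) + 38*17)/17 = 3748 + (½)*(1/17)*(10 - (-1)/(18*7) + 646) = 3748 + (½)*(1/17)*(10 - 1*(-1/126) + 646) = 3748 + (½)*(1/17)*(10 + 1/126 + 646) = 3748 + (½)*(1/17)*(82657/126) = 3748 + 82657/4284 = 16139089/4284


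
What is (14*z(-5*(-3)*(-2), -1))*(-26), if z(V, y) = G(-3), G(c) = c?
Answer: 1092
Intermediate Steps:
z(V, y) = -3
(14*z(-5*(-3)*(-2), -1))*(-26) = (14*(-3))*(-26) = -42*(-26) = 1092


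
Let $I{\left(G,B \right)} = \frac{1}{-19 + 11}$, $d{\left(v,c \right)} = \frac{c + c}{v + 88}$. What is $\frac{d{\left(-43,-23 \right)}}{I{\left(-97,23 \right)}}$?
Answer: $\frac{368}{45} \approx 8.1778$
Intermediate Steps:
$d{\left(v,c \right)} = \frac{2 c}{88 + v}$
$I{\left(G,B \right)} = - \frac{1}{8}$ ($I{\left(G,B \right)} = \frac{1}{-8} = - \frac{1}{8}$)
$\frac{d{\left(-43,-23 \right)}}{I{\left(-97,23 \right)}} = \frac{2 \left(-23\right) \frac{1}{88 - 43}}{- \frac{1}{8}} = 2 \left(-23\right) \frac{1}{45} \left(-8\right) = \left(- \frac{46}{45}\right) \left(-8\right) = \frac{368}{45}$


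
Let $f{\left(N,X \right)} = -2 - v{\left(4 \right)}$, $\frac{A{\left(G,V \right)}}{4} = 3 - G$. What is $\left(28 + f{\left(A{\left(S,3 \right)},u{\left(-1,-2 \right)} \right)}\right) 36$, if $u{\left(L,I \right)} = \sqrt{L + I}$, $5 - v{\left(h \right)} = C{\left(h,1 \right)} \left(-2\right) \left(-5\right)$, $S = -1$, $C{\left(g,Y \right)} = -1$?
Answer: $396$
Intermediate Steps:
$v{\left(h \right)} = 15$ ($v{\left(h \right)} = 5 - \left(-1\right) \left(-2\right) \left(-5\right) = 5 - 2 \left(-5\right) = 5 - -10 = 5 + 10 = 15$)
$u{\left(L,I \right)} = \sqrt{I + L}$
$A{\left(G,V \right)} = 12 - 4 G$ ($A{\left(G,V \right)} = 4 \left(3 - G\right) = 12 - 4 G$)
$f{\left(N,X \right)} = -17$ ($f{\left(N,X \right)} = -2 - 15 = -17$)
$\left(28 + f{\left(A{\left(S,3 \right)},u{\left(-1,-2 \right)} \right)}\right) 36 = \left(28 - 17\right) 36 = 11 \cdot 36 = 396$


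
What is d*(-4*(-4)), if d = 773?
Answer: 12368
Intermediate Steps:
d*(-4*(-4)) = 773*(-4*(-4)) = 773*16 = 12368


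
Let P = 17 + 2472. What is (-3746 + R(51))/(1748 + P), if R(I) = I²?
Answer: -1145/4237 ≈ -0.27024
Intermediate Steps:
P = 2489
(-3746 + R(51))/(1748 + P) = (-3746 + 51²)/(1748 + 2489) = (-3746 + 2601)/4237 = -1145*1/4237 = -1145/4237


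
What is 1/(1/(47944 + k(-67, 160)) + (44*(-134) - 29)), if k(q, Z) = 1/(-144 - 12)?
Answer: -7479263/44314633119 ≈ -0.00016878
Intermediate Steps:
k(q, Z) = -1/156 (k(q, Z) = 1/(-156) = -1/156)
1/(1/(47944 + k(-67, 160)) + (44*(-134) - 29)) = 1/(1/(47944 - 1/156) + (44*(-134) - 29)) = 1/(1/(7479263/156) + (-5896 - 29)) = 1/(156/7479263 - 5925) = 1/(-44314633119/7479263) = -7479263/44314633119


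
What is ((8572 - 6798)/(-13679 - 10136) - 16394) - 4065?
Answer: -487232859/23815 ≈ -20459.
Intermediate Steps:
((8572 - 6798)/(-13679 - 10136) - 16394) - 4065 = (1774/(-23815) - 16394) - 4065 = (1774*(-1/23815) - 16394) - 4065 = (-1774/23815 - 16394) - 4065 = -390424884/23815 - 4065 = -487232859/23815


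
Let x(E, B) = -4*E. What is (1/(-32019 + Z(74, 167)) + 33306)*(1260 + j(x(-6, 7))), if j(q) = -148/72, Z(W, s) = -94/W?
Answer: 893476555452709/21325500 ≈ 4.1897e+7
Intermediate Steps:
j(q) = -37/18 (j(q) = -148*1/72 = -37/18)
(1/(-32019 + Z(74, 167)) + 33306)*(1260 + j(x(-6, 7))) = (1/(-32019 - 94/74) + 33306)*(1260 - 37/18) = (1/(-32019 - 94*1/74) + 33306)*(22643/18) = (1/(-32019 - 47/37) + 33306)*(22643/18) = (1/(-1184750/37) + 33306)*(22643/18) = (-37/1184750 + 33306)*(22643/18) = (39459283463/1184750)*(22643/18) = 893476555452709/21325500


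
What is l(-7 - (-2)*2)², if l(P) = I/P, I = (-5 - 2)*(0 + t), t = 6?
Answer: 196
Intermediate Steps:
I = -42 (I = (-5 - 2)*(0 + 6) = -7*6 = -42)
l(P) = -42/P
l(-7 - (-2)*2)² = (-42/(-7 - (-2)*2))² = (-42/(-7 - 1*(-4)))² = (-42/(-7 + 4))² = (-42/(-3))² = (-42*(-⅓))² = 14² = 196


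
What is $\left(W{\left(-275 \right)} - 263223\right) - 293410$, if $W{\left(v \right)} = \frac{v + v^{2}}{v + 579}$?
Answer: $- \frac{84570541}{152} \approx -5.5639 \cdot 10^{5}$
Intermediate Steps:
$W{\left(v \right)} = \frac{v + v^{2}}{579 + v}$
$\left(W{\left(-275 \right)} - 263223\right) - 293410 = \left(- \frac{275 \left(1 - 275\right)}{579 - 275} - 263223\right) - 293410 = \left(\left(-275\right) \frac{1}{304} \left(-274\right) - 263223\right) - 293410 = \left(\frac{37675}{152} - 263223\right) - 293410 = - \frac{39972221}{152} - 293410 = - \frac{84570541}{152}$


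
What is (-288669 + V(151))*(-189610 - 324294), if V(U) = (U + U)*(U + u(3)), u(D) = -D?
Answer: 125378700592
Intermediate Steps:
V(U) = 2*U*(-3 + U) (V(U) = (U + U)*(U - 1*3) = (2*U)*(U - 3) = (2*U)*(-3 + U) = 2*U*(-3 + U))
(-288669 + V(151))*(-189610 - 324294) = (-288669 + 2*151*(-3 + 151))*(-189610 - 324294) = (-288669 + 2*151*148)*(-513904) = (-288669 + 44696)*(-513904) = -243973*(-513904) = 125378700592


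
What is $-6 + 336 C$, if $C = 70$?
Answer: $23514$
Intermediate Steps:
$-6 + 336 C = -6 + 336 \cdot 70 = -6 + 23520 = 23514$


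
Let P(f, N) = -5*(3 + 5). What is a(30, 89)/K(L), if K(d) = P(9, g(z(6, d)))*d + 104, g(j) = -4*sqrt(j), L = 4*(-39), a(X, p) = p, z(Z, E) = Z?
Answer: 89/6344 ≈ 0.014029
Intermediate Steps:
L = -156
P(f, N) = -40 (P(f, N) = -5*8 = -40)
K(d) = 104 - 40*d (K(d) = -40*d + 104 = 104 - 40*d)
a(30, 89)/K(L) = 89/(104 - 40*(-156)) = 89/(104 + 6240) = 89/6344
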